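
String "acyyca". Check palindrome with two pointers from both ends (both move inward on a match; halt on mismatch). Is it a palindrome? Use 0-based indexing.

palindrome

l=0 r=5: 'a'=='a', l++,r--
l=1 r=4: 'c'=='c', l++,r--
l=2 r=3: 'y'=='y', l++,r--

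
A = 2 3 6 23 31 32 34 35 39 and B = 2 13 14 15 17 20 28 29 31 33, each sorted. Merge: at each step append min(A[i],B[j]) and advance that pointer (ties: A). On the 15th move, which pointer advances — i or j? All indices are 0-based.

i=0 j=0: A[i]=2<=B[j]=2 take 2, i++
i=1 j=0: A[i]=3>B[j]=2 take 2, j++
i=1 j=1: A[i]=3<=B[j]=13 take 3, i++
i=2 j=1: A[i]=6<=B[j]=13 take 6, i++
i=3 j=1: A[i]=23>B[j]=13 take 13, j++
i=3 j=2: A[i]=23>B[j]=14 take 14, j++
i=3 j=3: A[i]=23>B[j]=15 take 15, j++
i=3 j=4: A[i]=23>B[j]=17 take 17, j++
i=3 j=5: A[i]=23>B[j]=20 take 20, j++
i=3 j=6: A[i]=23<=B[j]=28 take 23, i++
i=4 j=6: A[i]=31>B[j]=28 take 28, j++
i=4 j=7: A[i]=31>B[j]=29 take 29, j++
i=4 j=8: A[i]=31<=B[j]=31 take 31, i++
i=5 j=8: A[i]=32>B[j]=31 take 31, j++
i=5 j=9: A[i]=32<=B[j]=33 take 32, i++

i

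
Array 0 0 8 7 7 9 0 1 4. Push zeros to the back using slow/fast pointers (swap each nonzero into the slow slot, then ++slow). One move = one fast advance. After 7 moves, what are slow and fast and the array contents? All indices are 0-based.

slow=4, fast=7, a=[8, 7, 7, 9, 0, 0, 0, 1, 4]

(s=0,f=0) a[fast]=0 → fast++
(s=0,f=1) a[fast]=0 → fast++
(s=0,f=2) a[fast]=8≠0 swap→a[0]=8 → slow++,fast++
(s=1,f=3) a[fast]=7≠0 swap→a[1]=7 → slow++,fast++
(s=2,f=4) a[fast]=7≠0 swap→a[2]=7 → slow++,fast++
(s=3,f=5) a[fast]=9≠0 swap→a[3]=9 → slow++,fast++
(s=4,f=6) a[fast]=0 → fast++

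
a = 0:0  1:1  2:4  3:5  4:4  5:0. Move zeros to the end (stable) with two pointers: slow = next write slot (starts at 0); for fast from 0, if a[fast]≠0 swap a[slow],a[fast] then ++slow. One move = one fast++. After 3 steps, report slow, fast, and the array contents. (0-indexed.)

slow=0 fast=0: a[fast]=0, fast++
slow=0 fast=1: a[fast]=1≠0 swap→a[0]=1, slow++,fast++
slow=1 fast=2: a[fast]=4≠0 swap→a[1]=4, slow++,fast++

slow=2, fast=3, a=[1, 4, 0, 5, 4, 0]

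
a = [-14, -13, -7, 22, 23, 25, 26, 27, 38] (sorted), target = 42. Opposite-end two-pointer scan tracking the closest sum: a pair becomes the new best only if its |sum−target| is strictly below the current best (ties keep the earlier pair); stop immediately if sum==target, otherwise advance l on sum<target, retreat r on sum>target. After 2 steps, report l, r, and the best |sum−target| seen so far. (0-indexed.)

l=2, r=8, best |Δ|=17

[0,8] -14+38=24 d=18 * → l++
[1,8] -13+38=25 d=17 * → l++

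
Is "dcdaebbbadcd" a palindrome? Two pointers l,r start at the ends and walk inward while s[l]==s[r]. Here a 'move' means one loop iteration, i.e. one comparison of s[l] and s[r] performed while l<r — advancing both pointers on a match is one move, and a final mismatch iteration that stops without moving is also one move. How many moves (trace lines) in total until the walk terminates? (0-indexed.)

5 moves

[0,11] 'd'=='d' → l++,r--
[1,10] 'c'=='c' → l++,r--
[2,9] 'd'=='d' → l++,r--
[3,8] 'a'=='a' → l++,r--
[4,7] 'e'!='b' → stop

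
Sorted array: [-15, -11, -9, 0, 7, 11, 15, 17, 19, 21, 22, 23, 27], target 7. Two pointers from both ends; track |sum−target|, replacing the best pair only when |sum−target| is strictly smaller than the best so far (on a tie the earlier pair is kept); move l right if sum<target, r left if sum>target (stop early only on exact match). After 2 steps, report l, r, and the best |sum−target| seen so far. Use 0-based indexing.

l=0, r=10, best |Δ|=1

[0,12] -15+27=12 d=5 * → r--
[0,11] -15+23=8 d=1 * → r--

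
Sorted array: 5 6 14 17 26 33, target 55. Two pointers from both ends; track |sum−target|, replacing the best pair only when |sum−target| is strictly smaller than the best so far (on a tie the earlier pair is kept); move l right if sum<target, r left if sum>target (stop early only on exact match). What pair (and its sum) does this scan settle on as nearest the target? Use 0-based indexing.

pair (26, 33) with sum 59 (|Δ|=4)

[0,5] 5+33=38 d=17 * → l++
[1,5] 6+33=39 d=16 * → l++
[2,5] 14+33=47 d=8 * → l++
[3,5] 17+33=50 d=5 * → l++
[4,5] 26+33=59 d=4 * → r--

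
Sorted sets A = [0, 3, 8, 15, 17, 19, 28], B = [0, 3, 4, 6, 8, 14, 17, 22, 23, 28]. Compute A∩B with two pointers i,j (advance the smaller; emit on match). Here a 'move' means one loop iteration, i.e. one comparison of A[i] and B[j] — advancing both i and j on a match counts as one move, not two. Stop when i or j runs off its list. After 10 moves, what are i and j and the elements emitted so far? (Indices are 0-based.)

i=6, j=8, emitted=[0, 3, 8, 17]

i=0 j=0: 0==0 emit, i++,j++
i=1 j=1: 3==3 emit, i++,j++
i=2 j=2: 8>4, j++
i=2 j=3: 8>6, j++
i=2 j=4: 8==8 emit, i++,j++
i=3 j=5: 15>14, j++
i=3 j=6: 15<17, i++
i=4 j=6: 17==17 emit, i++,j++
i=5 j=7: 19<22, i++
i=6 j=7: 28>22, j++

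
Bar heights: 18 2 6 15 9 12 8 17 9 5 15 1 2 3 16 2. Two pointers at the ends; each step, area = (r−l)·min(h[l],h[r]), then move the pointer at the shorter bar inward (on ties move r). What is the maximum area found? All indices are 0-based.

max area = 224

[0,15] min(18,2)*15=30 best=30 * → r--
[0,14] min(18,16)*14=224 best=224 * → r--
[0,13] min(18,3)*13=39 best=224 → r--
[0,12] min(18,2)*12=24 best=224 → r--
[0,11] min(18,1)*11=11 best=224 → r--
[0,10] min(18,15)*10=150 best=224 → r--
[0,9] min(18,5)*9=45 best=224 → r--
[0,8] min(18,9)*8=72 best=224 → r--
[0,7] min(18,17)*7=119 best=224 → r--
[0,6] min(18,8)*6=48 best=224 → r--
[0,5] min(18,12)*5=60 best=224 → r--
[0,4] min(18,9)*4=36 best=224 → r--
[0,3] min(18,15)*3=45 best=224 → r--
[0,2] min(18,6)*2=12 best=224 → r--
[0,1] min(18,2)*1=2 best=224 → r--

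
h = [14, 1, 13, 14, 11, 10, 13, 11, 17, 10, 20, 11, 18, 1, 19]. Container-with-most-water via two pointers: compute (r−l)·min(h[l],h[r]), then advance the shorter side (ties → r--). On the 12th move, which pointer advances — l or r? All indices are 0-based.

r

l=0 r=14: min(14,19)*14=196 best=196 *, l++
l=1 r=14: min(1,19)*13=13 best=196, l++
l=2 r=14: min(13,19)*12=156 best=196, l++
l=3 r=14: min(14,19)*11=154 best=196, l++
l=4 r=14: min(11,19)*10=110 best=196, l++
l=5 r=14: min(10,19)*9=90 best=196, l++
l=6 r=14: min(13,19)*8=104 best=196, l++
l=7 r=14: min(11,19)*7=77 best=196, l++
l=8 r=14: min(17,19)*6=102 best=196, l++
l=9 r=14: min(10,19)*5=50 best=196, l++
l=10 r=14: min(20,19)*4=76 best=196, r--
l=10 r=13: min(20,1)*3=3 best=196, r--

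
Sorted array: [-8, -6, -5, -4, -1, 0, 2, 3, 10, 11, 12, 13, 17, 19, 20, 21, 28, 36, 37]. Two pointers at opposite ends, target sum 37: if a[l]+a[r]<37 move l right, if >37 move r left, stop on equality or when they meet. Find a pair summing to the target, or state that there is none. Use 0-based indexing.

l=0 r=18: -8+37=29 <37, l++
l=1 r=18: -6+37=31 <37, l++
l=2 r=18: -5+37=32 <37, l++
l=3 r=18: -4+37=33 <37, l++
l=4 r=18: -1+37=36 <37, l++
l=5 r=18: 0+37=37, found

(0, 37)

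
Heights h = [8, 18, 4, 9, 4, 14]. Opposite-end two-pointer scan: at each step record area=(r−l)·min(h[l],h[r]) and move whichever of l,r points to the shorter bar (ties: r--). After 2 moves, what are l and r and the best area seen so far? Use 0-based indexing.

l=1, r=4, best area=56

l=0 r=5: min(8,14)*5=40 best=40 *, l++
l=1 r=5: min(18,14)*4=56 best=56 *, r--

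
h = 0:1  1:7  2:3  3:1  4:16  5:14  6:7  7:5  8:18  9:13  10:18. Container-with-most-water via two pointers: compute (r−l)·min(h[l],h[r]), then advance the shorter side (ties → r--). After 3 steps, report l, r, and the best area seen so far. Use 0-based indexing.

l=3, r=10, best area=63

l=0 r=10: min(1,18)*10=10 best=10 *, l++
l=1 r=10: min(7,18)*9=63 best=63 *, l++
l=2 r=10: min(3,18)*8=24 best=63, l++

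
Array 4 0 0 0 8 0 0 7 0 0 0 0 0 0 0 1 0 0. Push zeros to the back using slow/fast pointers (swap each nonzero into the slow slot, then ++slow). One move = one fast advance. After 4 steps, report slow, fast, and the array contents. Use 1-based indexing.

(s=1,f=1) a[fast]=4≠0 swap→a[1]=4 → slow++,fast++
(s=2,f=2) a[fast]=0 → fast++
(s=2,f=3) a[fast]=0 → fast++
(s=2,f=4) a[fast]=0 → fast++

slow=2, fast=5, a=[4, 0, 0, 0, 8, 0, 0, 7, 0, 0, 0, 0, 0, 0, 0, 1, 0, 0]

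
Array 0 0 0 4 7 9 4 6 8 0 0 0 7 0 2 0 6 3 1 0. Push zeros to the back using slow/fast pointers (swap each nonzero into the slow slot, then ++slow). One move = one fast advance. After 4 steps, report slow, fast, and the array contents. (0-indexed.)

slow=0 fast=0: a[fast]=0, fast++
slow=0 fast=1: a[fast]=0, fast++
slow=0 fast=2: a[fast]=0, fast++
slow=0 fast=3: a[fast]=4≠0 swap→a[0]=4, slow++,fast++

slow=1, fast=4, a=[4, 0, 0, 0, 7, 9, 4, 6, 8, 0, 0, 0, 7, 0, 2, 0, 6, 3, 1, 0]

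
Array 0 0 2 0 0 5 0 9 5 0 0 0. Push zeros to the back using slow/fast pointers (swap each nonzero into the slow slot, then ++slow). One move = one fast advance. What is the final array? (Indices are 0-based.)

slow=0 fast=0: a[fast]=0, fast++
slow=0 fast=1: a[fast]=0, fast++
slow=0 fast=2: a[fast]=2≠0 swap→a[0]=2, slow++,fast++
slow=1 fast=3: a[fast]=0, fast++
slow=1 fast=4: a[fast]=0, fast++
slow=1 fast=5: a[fast]=5≠0 swap→a[1]=5, slow++,fast++
slow=2 fast=6: a[fast]=0, fast++
slow=2 fast=7: a[fast]=9≠0 swap→a[2]=9, slow++,fast++
slow=3 fast=8: a[fast]=5≠0 swap→a[3]=5, slow++,fast++
slow=4 fast=9: a[fast]=0, fast++
slow=4 fast=10: a[fast]=0, fast++
slow=4 fast=11: a[fast]=0, fast++

[2, 5, 9, 5, 0, 0, 0, 0, 0, 0, 0, 0]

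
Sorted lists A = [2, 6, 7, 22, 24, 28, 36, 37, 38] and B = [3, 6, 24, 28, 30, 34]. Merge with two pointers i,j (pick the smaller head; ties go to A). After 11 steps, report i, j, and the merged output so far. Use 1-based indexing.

i=7, j=6, merged so far=[2, 3, 6, 6, 7, 22, 24, 24, 28, 28, 30]

[i=1,j=1] A[i]=2<=B[j]=3 take 2 → i++
[i=2,j=1] A[i]=6>B[j]=3 take 3 → j++
[i=2,j=2] A[i]=6<=B[j]=6 take 6 → i++
[i=3,j=2] A[i]=7>B[j]=6 take 6 → j++
[i=3,j=3] A[i]=7<=B[j]=24 take 7 → i++
[i=4,j=3] A[i]=22<=B[j]=24 take 22 → i++
[i=5,j=3] A[i]=24<=B[j]=24 take 24 → i++
[i=6,j=3] A[i]=28>B[j]=24 take 24 → j++
[i=6,j=4] A[i]=28<=B[j]=28 take 28 → i++
[i=7,j=4] A[i]=36>B[j]=28 take 28 → j++
[i=7,j=5] A[i]=36>B[j]=30 take 30 → j++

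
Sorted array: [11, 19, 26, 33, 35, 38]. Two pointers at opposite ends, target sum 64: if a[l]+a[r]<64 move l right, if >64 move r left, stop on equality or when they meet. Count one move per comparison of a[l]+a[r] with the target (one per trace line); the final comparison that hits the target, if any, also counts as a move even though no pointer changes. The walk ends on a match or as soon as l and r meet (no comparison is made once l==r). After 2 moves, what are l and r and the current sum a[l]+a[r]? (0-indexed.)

l=0 r=5: 11+38=49 <64, l++
l=1 r=5: 19+38=57 <64, l++

l=2, r=5, sum=64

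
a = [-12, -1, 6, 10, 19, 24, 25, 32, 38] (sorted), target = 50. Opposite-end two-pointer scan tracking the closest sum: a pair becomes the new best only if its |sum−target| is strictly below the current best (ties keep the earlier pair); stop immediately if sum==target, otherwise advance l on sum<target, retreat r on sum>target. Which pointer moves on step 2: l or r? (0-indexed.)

[0,8] -12+38=26 d=24 * → l++
[1,8] -1+38=37 d=13 * → l++

l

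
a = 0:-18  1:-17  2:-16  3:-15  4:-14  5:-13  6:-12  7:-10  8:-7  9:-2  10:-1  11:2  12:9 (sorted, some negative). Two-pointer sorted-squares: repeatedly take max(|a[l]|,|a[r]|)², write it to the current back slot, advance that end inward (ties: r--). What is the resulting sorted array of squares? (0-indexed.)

[1, 4, 4, 49, 81, 100, 144, 169, 196, 225, 256, 289, 324]

[0,12] |-18|>|9| out[12]=324 → l++
[1,12] |-17|>|9| out[11]=289 → l++
[2,12] |-16|>|9| out[10]=256 → l++
[3,12] |-15|>|9| out[9]=225 → l++
[4,12] |-14|>|9| out[8]=196 → l++
[5,12] |-13|>|9| out[7]=169 → l++
[6,12] |-12|>|9| out[6]=144 → l++
[7,12] |-10|>|9| out[5]=100 → l++
[8,12] |-7|<=|9| out[4]=81 → r--
[8,11] |-7|>|2| out[3]=49 → l++
[9,11] |-2|<=|2| out[2]=4 → r--
[9,10] |-2|>|-1| out[1]=4 → l++
[10,10] |-1|<=|-1| out[0]=1 → r--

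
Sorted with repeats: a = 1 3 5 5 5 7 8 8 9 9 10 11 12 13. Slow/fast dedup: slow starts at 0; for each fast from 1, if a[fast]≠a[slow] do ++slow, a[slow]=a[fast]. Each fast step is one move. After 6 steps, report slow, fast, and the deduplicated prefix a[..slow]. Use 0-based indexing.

slow=4, fast=7, prefix=[1, 3, 5, 7, 8]

(s=0,f=1) a[fast]=3≠a[slow]=1 write a[1]=3 → slow++,fast++
(s=1,f=2) a[fast]=5≠a[slow]=3 write a[2]=5 → slow++,fast++
(s=2,f=3) a[fast]=5=a[slow] dup → fast++
(s=2,f=4) a[fast]=5=a[slow] dup → fast++
(s=2,f=5) a[fast]=7≠a[slow]=5 write a[3]=7 → slow++,fast++
(s=3,f=6) a[fast]=8≠a[slow]=7 write a[4]=8 → slow++,fast++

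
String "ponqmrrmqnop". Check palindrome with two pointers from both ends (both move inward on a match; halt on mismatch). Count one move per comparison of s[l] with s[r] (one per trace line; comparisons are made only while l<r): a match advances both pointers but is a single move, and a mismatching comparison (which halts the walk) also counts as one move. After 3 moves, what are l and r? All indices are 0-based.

l=3, r=8

[0,11] 'p'=='p' → l++,r--
[1,10] 'o'=='o' → l++,r--
[2,9] 'n'=='n' → l++,r--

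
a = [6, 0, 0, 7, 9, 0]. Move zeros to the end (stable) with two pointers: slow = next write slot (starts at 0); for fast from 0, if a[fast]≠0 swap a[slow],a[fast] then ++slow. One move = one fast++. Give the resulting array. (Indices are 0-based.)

(s=0,f=0) a[fast]=6≠0 swap→a[0]=6 → slow++,fast++
(s=1,f=1) a[fast]=0 → fast++
(s=1,f=2) a[fast]=0 → fast++
(s=1,f=3) a[fast]=7≠0 swap→a[1]=7 → slow++,fast++
(s=2,f=4) a[fast]=9≠0 swap→a[2]=9 → slow++,fast++
(s=3,f=5) a[fast]=0 → fast++

[6, 7, 9, 0, 0, 0]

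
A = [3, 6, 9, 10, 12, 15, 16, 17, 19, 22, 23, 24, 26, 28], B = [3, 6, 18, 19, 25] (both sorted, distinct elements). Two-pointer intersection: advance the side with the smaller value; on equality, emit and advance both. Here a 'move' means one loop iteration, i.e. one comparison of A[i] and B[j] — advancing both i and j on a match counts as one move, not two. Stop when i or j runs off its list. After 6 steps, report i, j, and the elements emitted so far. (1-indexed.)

i=1 j=1: 3==3 emit, i++,j++
i=2 j=2: 6==6 emit, i++,j++
i=3 j=3: 9<18, i++
i=4 j=3: 10<18, i++
i=5 j=3: 12<18, i++
i=6 j=3: 15<18, i++

i=7, j=3, emitted=[3, 6]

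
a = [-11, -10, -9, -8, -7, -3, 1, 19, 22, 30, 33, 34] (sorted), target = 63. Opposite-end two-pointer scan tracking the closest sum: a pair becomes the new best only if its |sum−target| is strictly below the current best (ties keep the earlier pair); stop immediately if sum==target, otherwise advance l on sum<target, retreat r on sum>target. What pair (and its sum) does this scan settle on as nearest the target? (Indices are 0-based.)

[0,11] -11+34=23 d=40 * → l++
[1,11] -10+34=24 d=39 * → l++
[2,11] -9+34=25 d=38 * → l++
[3,11] -8+34=26 d=37 * → l++
[4,11] -7+34=27 d=36 * → l++
[5,11] -3+34=31 d=32 * → l++
[6,11] 1+34=35 d=28 * → l++
[7,11] 19+34=53 d=10 * → l++
[8,11] 22+34=56 d=7 * → l++
[9,11] 30+34=64 d=1 * → r--
[9,10] 30+33=63 d=0 * → stop

pair (30, 33) with sum 63 (|Δ|=0)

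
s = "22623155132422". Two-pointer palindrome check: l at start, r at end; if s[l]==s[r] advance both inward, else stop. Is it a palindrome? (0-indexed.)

l=0 r=13: '2'=='2', l++,r--
l=1 r=12: '2'=='2', l++,r--
l=2 r=11: '6'!='4', stop

not a palindrome (mismatch at 2,11)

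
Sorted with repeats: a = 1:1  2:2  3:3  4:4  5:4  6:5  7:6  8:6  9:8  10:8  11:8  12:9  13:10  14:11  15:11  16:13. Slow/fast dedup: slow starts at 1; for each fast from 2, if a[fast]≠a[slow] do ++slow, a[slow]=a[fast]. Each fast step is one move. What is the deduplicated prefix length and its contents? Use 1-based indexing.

(s=1,f=2) a[fast]=2≠a[slow]=1 write a[2]=2 → slow++,fast++
(s=2,f=3) a[fast]=3≠a[slow]=2 write a[3]=3 → slow++,fast++
(s=3,f=4) a[fast]=4≠a[slow]=3 write a[4]=4 → slow++,fast++
(s=4,f=5) a[fast]=4=a[slow] dup → fast++
(s=4,f=6) a[fast]=5≠a[slow]=4 write a[5]=5 → slow++,fast++
(s=5,f=7) a[fast]=6≠a[slow]=5 write a[6]=6 → slow++,fast++
(s=6,f=8) a[fast]=6=a[slow] dup → fast++
(s=6,f=9) a[fast]=8≠a[slow]=6 write a[7]=8 → slow++,fast++
(s=7,f=10) a[fast]=8=a[slow] dup → fast++
(s=7,f=11) a[fast]=8=a[slow] dup → fast++
(s=7,f=12) a[fast]=9≠a[slow]=8 write a[8]=9 → slow++,fast++
(s=8,f=13) a[fast]=10≠a[slow]=9 write a[9]=10 → slow++,fast++
(s=9,f=14) a[fast]=11≠a[slow]=10 write a[10]=11 → slow++,fast++
(s=10,f=15) a[fast]=11=a[slow] dup → fast++
(s=10,f=16) a[fast]=13≠a[slow]=11 write a[11]=13 → slow++,fast++

length 11; prefix = [1, 2, 3, 4, 5, 6, 8, 9, 10, 11, 13]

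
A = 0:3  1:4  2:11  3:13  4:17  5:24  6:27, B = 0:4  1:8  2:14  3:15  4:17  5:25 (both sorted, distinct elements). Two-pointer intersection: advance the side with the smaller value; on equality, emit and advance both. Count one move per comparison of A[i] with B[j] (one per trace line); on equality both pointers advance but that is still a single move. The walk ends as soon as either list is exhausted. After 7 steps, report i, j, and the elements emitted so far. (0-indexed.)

i=4, j=4, emitted=[4]

[i=0,j=0] 3<4 → i++
[i=1,j=0] 4==4 emit → i++,j++
[i=2,j=1] 11>8 → j++
[i=2,j=2] 11<14 → i++
[i=3,j=2] 13<14 → i++
[i=4,j=2] 17>14 → j++
[i=4,j=3] 17>15 → j++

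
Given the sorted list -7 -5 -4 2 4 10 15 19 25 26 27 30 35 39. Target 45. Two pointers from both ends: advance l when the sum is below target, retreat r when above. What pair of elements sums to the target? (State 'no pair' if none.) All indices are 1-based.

l=1 r=14: -7+39=32 <45, l++
l=2 r=14: -5+39=34 <45, l++
l=3 r=14: -4+39=35 <45, l++
l=4 r=14: 2+39=41 <45, l++
l=5 r=14: 4+39=43 <45, l++
l=6 r=14: 10+39=49 >45, r--
l=6 r=13: 10+35=45, found

(10, 35)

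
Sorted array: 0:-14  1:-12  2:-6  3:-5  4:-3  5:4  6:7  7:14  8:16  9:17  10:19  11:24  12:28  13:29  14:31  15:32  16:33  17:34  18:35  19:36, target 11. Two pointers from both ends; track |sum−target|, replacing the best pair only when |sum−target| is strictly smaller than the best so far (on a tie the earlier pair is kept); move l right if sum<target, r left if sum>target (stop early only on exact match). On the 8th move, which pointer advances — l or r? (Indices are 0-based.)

[0,19] -14+36=22 d=11 * → r--
[0,18] -14+35=21 d=10 * → r--
[0,17] -14+34=20 d=9 * → r--
[0,16] -14+33=19 d=8 * → r--
[0,15] -14+32=18 d=7 * → r--
[0,14] -14+31=17 d=6 * → r--
[0,13] -14+29=15 d=4 * → r--
[0,12] -14+28=14 d=3 * → r--

r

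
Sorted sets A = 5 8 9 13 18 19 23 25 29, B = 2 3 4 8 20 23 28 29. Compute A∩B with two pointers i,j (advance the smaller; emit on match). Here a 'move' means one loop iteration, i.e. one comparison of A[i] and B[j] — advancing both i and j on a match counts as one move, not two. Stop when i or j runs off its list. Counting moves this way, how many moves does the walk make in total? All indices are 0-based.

[i=0,j=0] 5>2 → j++
[i=0,j=1] 5>3 → j++
[i=0,j=2] 5>4 → j++
[i=0,j=3] 5<8 → i++
[i=1,j=3] 8==8 emit → i++,j++
[i=2,j=4] 9<20 → i++
[i=3,j=4] 13<20 → i++
[i=4,j=4] 18<20 → i++
[i=5,j=4] 19<20 → i++
[i=6,j=4] 23>20 → j++
[i=6,j=5] 23==23 emit → i++,j++
[i=7,j=6] 25<28 → i++
[i=8,j=6] 29>28 → j++
[i=8,j=7] 29==29 emit → i++,j++

14 moves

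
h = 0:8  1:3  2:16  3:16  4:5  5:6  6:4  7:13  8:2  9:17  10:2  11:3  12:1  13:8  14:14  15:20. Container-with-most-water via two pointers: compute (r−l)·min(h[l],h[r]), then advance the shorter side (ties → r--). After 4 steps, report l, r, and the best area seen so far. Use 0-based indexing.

l=4, r=15, best area=208

l=0 r=15: min(8,20)*15=120 best=120 *, l++
l=1 r=15: min(3,20)*14=42 best=120, l++
l=2 r=15: min(16,20)*13=208 best=208 *, l++
l=3 r=15: min(16,20)*12=192 best=208, l++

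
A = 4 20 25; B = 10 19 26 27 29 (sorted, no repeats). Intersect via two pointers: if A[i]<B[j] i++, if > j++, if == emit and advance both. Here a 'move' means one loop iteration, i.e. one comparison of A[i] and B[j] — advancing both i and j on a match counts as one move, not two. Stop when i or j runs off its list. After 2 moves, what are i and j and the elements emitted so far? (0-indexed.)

[i=0,j=0] 4<10 → i++
[i=1,j=0] 20>10 → j++

i=1, j=1, emitted=[]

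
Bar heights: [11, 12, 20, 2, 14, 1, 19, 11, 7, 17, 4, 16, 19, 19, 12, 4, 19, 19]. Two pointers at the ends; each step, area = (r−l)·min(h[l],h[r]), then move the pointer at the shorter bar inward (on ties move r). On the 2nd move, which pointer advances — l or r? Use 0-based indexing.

l=0 r=17: min(11,19)*17=187 best=187 *, l++
l=1 r=17: min(12,19)*16=192 best=192 *, l++

l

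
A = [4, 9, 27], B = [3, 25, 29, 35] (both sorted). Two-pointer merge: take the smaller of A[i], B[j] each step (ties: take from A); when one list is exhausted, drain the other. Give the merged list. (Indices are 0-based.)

i=0 j=0: A[i]=4>B[j]=3 take 3, j++
i=0 j=1: A[i]=4<=B[j]=25 take 4, i++
i=1 j=1: A[i]=9<=B[j]=25 take 9, i++
i=2 j=1: A[i]=27>B[j]=25 take 25, j++
i=2 j=2: A[i]=27<=B[j]=29 take 27, i++
i=3 j=2: A done, take B[j]=29, j++
i=3 j=3: A done, take B[j]=35, j++

[3, 4, 9, 25, 27, 29, 35]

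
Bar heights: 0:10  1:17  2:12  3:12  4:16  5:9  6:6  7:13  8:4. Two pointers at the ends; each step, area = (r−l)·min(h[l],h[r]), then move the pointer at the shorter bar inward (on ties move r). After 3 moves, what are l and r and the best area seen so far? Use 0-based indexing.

l=1, r=6, best area=78

[0,8] min(10,4)*8=32 best=32 * → r--
[0,7] min(10,13)*7=70 best=70 * → l++
[1,7] min(17,13)*6=78 best=78 * → r--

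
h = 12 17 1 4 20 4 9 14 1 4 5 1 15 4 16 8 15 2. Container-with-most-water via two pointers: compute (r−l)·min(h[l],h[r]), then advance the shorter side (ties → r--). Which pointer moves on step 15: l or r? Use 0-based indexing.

[0,17] min(12,2)*17=34 best=34 * → r--
[0,16] min(12,15)*16=192 best=192 * → l++
[1,16] min(17,15)*15=225 best=225 * → r--
[1,15] min(17,8)*14=112 best=225 → r--
[1,14] min(17,16)*13=208 best=225 → r--
[1,13] min(17,4)*12=48 best=225 → r--
[1,12] min(17,15)*11=165 best=225 → r--
[1,11] min(17,1)*10=10 best=225 → r--
[1,10] min(17,5)*9=45 best=225 → r--
[1,9] min(17,4)*8=32 best=225 → r--
[1,8] min(17,1)*7=7 best=225 → r--
[1,7] min(17,14)*6=84 best=225 → r--
[1,6] min(17,9)*5=45 best=225 → r--
[1,5] min(17,4)*4=16 best=225 → r--
[1,4] min(17,20)*3=51 best=225 → l++

l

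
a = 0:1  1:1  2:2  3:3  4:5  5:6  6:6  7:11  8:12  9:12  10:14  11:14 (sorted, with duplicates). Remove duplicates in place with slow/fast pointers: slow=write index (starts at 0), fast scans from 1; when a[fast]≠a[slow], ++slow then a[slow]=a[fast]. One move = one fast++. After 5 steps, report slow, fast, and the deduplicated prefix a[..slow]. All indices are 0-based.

slow=4, fast=6, prefix=[1, 2, 3, 5, 6]

(s=0,f=1) a[fast]=1=a[slow] dup → fast++
(s=0,f=2) a[fast]=2≠a[slow]=1 write a[1]=2 → slow++,fast++
(s=1,f=3) a[fast]=3≠a[slow]=2 write a[2]=3 → slow++,fast++
(s=2,f=4) a[fast]=5≠a[slow]=3 write a[3]=5 → slow++,fast++
(s=3,f=5) a[fast]=6≠a[slow]=5 write a[4]=6 → slow++,fast++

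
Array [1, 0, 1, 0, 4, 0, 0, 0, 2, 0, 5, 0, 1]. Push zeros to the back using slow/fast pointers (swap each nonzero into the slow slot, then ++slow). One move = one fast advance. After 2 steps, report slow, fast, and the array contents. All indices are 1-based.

(s=1,f=1) a[fast]=1≠0 swap→a[1]=1 → slow++,fast++
(s=2,f=2) a[fast]=0 → fast++

slow=2, fast=3, a=[1, 0, 1, 0, 4, 0, 0, 0, 2, 0, 5, 0, 1]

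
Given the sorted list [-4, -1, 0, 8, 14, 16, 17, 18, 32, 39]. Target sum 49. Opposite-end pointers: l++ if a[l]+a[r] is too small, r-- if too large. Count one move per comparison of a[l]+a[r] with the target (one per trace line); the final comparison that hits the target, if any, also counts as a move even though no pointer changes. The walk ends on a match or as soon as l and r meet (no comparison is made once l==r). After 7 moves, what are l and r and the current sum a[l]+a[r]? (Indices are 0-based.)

l=6, r=8, sum=49

[0,9] -4+39=35 <49 → l++
[1,9] -1+39=38 <49 → l++
[2,9] 0+39=39 <49 → l++
[3,9] 8+39=47 <49 → l++
[4,9] 14+39=53 >49 → r--
[4,8] 14+32=46 <49 → l++
[5,8] 16+32=48 <49 → l++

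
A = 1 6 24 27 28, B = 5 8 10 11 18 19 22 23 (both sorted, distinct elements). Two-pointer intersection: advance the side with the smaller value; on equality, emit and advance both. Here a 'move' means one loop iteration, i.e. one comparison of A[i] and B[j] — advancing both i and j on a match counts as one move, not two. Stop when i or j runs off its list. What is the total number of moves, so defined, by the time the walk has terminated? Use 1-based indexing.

10 moves

i=1 j=1: 1<5, i++
i=2 j=1: 6>5, j++
i=2 j=2: 6<8, i++
i=3 j=2: 24>8, j++
i=3 j=3: 24>10, j++
i=3 j=4: 24>11, j++
i=3 j=5: 24>18, j++
i=3 j=6: 24>19, j++
i=3 j=7: 24>22, j++
i=3 j=8: 24>23, j++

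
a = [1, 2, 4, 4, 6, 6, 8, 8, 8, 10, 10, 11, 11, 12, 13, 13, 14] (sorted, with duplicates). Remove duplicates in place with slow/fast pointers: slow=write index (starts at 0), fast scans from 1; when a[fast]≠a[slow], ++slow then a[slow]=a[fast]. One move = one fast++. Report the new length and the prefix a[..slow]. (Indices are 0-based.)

(s=0,f=1) a[fast]=2≠a[slow]=1 write a[1]=2 → slow++,fast++
(s=1,f=2) a[fast]=4≠a[slow]=2 write a[2]=4 → slow++,fast++
(s=2,f=3) a[fast]=4=a[slow] dup → fast++
(s=2,f=4) a[fast]=6≠a[slow]=4 write a[3]=6 → slow++,fast++
(s=3,f=5) a[fast]=6=a[slow] dup → fast++
(s=3,f=6) a[fast]=8≠a[slow]=6 write a[4]=8 → slow++,fast++
(s=4,f=7) a[fast]=8=a[slow] dup → fast++
(s=4,f=8) a[fast]=8=a[slow] dup → fast++
(s=4,f=9) a[fast]=10≠a[slow]=8 write a[5]=10 → slow++,fast++
(s=5,f=10) a[fast]=10=a[slow] dup → fast++
(s=5,f=11) a[fast]=11≠a[slow]=10 write a[6]=11 → slow++,fast++
(s=6,f=12) a[fast]=11=a[slow] dup → fast++
(s=6,f=13) a[fast]=12≠a[slow]=11 write a[7]=12 → slow++,fast++
(s=7,f=14) a[fast]=13≠a[slow]=12 write a[8]=13 → slow++,fast++
(s=8,f=15) a[fast]=13=a[slow] dup → fast++
(s=8,f=16) a[fast]=14≠a[slow]=13 write a[9]=14 → slow++,fast++

length 10; prefix = [1, 2, 4, 6, 8, 10, 11, 12, 13, 14]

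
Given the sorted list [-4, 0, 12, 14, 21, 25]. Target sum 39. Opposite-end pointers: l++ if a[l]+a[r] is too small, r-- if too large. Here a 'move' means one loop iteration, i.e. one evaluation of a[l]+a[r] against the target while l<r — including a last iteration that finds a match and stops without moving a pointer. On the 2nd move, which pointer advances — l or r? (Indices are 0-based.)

l=0 r=5: -4+25=21 <39, l++
l=1 r=5: 0+25=25 <39, l++

l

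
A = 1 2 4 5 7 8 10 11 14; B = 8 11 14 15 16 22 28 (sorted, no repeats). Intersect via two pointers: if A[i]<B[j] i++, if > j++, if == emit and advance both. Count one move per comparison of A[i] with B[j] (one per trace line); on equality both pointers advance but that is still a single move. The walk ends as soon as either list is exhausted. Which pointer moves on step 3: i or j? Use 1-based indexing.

i

i=1 j=1: 1<8, i++
i=2 j=1: 2<8, i++
i=3 j=1: 4<8, i++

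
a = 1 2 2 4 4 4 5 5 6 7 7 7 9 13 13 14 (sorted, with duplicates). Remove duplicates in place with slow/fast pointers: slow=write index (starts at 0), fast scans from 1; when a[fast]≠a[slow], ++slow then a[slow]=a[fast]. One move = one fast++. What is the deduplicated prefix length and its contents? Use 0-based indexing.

slow=0 fast=1: a[fast]=2≠a[slow]=1 write a[1]=2, slow++,fast++
slow=1 fast=2: a[fast]=2=a[slow] dup, fast++
slow=1 fast=3: a[fast]=4≠a[slow]=2 write a[2]=4, slow++,fast++
slow=2 fast=4: a[fast]=4=a[slow] dup, fast++
slow=2 fast=5: a[fast]=4=a[slow] dup, fast++
slow=2 fast=6: a[fast]=5≠a[slow]=4 write a[3]=5, slow++,fast++
slow=3 fast=7: a[fast]=5=a[slow] dup, fast++
slow=3 fast=8: a[fast]=6≠a[slow]=5 write a[4]=6, slow++,fast++
slow=4 fast=9: a[fast]=7≠a[slow]=6 write a[5]=7, slow++,fast++
slow=5 fast=10: a[fast]=7=a[slow] dup, fast++
slow=5 fast=11: a[fast]=7=a[slow] dup, fast++
slow=5 fast=12: a[fast]=9≠a[slow]=7 write a[6]=9, slow++,fast++
slow=6 fast=13: a[fast]=13≠a[slow]=9 write a[7]=13, slow++,fast++
slow=7 fast=14: a[fast]=13=a[slow] dup, fast++
slow=7 fast=15: a[fast]=14≠a[slow]=13 write a[8]=14, slow++,fast++

length 9; prefix = [1, 2, 4, 5, 6, 7, 9, 13, 14]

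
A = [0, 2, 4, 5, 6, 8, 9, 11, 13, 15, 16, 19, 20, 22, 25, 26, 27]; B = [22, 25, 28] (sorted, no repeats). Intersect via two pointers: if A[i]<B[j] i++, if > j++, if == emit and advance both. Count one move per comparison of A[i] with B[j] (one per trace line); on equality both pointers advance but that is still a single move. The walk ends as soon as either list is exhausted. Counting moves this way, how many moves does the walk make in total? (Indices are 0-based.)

17 moves

[i=0,j=0] 0<22 → i++
[i=1,j=0] 2<22 → i++
[i=2,j=0] 4<22 → i++
[i=3,j=0] 5<22 → i++
[i=4,j=0] 6<22 → i++
[i=5,j=0] 8<22 → i++
[i=6,j=0] 9<22 → i++
[i=7,j=0] 11<22 → i++
[i=8,j=0] 13<22 → i++
[i=9,j=0] 15<22 → i++
[i=10,j=0] 16<22 → i++
[i=11,j=0] 19<22 → i++
[i=12,j=0] 20<22 → i++
[i=13,j=0] 22==22 emit → i++,j++
[i=14,j=1] 25==25 emit → i++,j++
[i=15,j=2] 26<28 → i++
[i=16,j=2] 27<28 → i++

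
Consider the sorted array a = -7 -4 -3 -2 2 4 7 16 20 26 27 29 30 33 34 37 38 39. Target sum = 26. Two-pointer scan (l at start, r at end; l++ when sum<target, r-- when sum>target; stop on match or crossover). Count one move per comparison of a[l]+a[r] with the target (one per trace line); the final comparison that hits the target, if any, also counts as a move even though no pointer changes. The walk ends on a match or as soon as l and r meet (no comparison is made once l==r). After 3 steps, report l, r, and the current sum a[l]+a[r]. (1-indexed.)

l=1, r=15, sum=27

[1,18] -7+39=32 >26 → r--
[1,17] -7+38=31 >26 → r--
[1,16] -7+37=30 >26 → r--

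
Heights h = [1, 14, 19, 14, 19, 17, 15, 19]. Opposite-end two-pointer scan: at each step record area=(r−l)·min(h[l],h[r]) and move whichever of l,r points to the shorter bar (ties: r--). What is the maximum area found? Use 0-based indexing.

max area = 95

l=0 r=7: min(1,19)*7=7 best=7 *, l++
l=1 r=7: min(14,19)*6=84 best=84 *, l++
l=2 r=7: min(19,19)*5=95 best=95 *, r--
l=2 r=6: min(19,15)*4=60 best=95, r--
l=2 r=5: min(19,17)*3=51 best=95, r--
l=2 r=4: min(19,19)*2=38 best=95, r--
l=2 r=3: min(19,14)*1=14 best=95, r--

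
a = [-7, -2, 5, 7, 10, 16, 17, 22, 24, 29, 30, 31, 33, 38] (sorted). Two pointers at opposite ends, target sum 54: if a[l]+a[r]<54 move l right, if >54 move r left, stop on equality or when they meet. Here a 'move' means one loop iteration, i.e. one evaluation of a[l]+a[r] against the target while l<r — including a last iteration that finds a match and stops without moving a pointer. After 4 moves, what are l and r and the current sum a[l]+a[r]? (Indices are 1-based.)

l=5, r=14, sum=48

l=1 r=14: -7+38=31 <54, l++
l=2 r=14: -2+38=36 <54, l++
l=3 r=14: 5+38=43 <54, l++
l=4 r=14: 7+38=45 <54, l++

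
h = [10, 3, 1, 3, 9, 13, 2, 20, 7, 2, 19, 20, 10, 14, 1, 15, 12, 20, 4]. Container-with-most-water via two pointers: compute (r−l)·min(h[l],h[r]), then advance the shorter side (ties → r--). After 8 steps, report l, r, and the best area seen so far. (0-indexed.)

[0,18] min(10,4)*18=72 best=72 * → r--
[0,17] min(10,20)*17=170 best=170 * → l++
[1,17] min(3,20)*16=48 best=170 → l++
[2,17] min(1,20)*15=15 best=170 → l++
[3,17] min(3,20)*14=42 best=170 → l++
[4,17] min(9,20)*13=117 best=170 → l++
[5,17] min(13,20)*12=156 best=170 → l++
[6,17] min(2,20)*11=22 best=170 → l++

l=7, r=17, best area=170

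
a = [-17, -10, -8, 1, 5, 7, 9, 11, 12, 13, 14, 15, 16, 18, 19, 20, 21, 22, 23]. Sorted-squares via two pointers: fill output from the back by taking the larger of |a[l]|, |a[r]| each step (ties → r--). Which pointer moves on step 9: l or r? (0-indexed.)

r

[0,18] |-17|<=|23| out[18]=529 → r--
[0,17] |-17|<=|22| out[17]=484 → r--
[0,16] |-17|<=|21| out[16]=441 → r--
[0,15] |-17|<=|20| out[15]=400 → r--
[0,14] |-17|<=|19| out[14]=361 → r--
[0,13] |-17|<=|18| out[13]=324 → r--
[0,12] |-17|>|16| out[12]=289 → l++
[1,12] |-10|<=|16| out[11]=256 → r--
[1,11] |-10|<=|15| out[10]=225 → r--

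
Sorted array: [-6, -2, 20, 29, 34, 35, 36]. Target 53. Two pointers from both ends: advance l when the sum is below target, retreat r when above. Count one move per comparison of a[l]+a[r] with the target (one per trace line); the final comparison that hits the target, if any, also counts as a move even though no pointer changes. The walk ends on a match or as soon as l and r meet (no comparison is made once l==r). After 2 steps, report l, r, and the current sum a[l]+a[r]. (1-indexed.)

l=1 r=7: -6+36=30 <53, l++
l=2 r=7: -2+36=34 <53, l++

l=3, r=7, sum=56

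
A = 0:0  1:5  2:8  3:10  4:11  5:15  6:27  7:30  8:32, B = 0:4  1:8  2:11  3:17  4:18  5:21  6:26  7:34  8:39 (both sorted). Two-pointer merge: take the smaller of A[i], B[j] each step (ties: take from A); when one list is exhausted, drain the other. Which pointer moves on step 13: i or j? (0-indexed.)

i=0 j=0: A[i]=0<=B[j]=4 take 0, i++
i=1 j=0: A[i]=5>B[j]=4 take 4, j++
i=1 j=1: A[i]=5<=B[j]=8 take 5, i++
i=2 j=1: A[i]=8<=B[j]=8 take 8, i++
i=3 j=1: A[i]=10>B[j]=8 take 8, j++
i=3 j=2: A[i]=10<=B[j]=11 take 10, i++
i=4 j=2: A[i]=11<=B[j]=11 take 11, i++
i=5 j=2: A[i]=15>B[j]=11 take 11, j++
i=5 j=3: A[i]=15<=B[j]=17 take 15, i++
i=6 j=3: A[i]=27>B[j]=17 take 17, j++
i=6 j=4: A[i]=27>B[j]=18 take 18, j++
i=6 j=5: A[i]=27>B[j]=21 take 21, j++
i=6 j=6: A[i]=27>B[j]=26 take 26, j++

j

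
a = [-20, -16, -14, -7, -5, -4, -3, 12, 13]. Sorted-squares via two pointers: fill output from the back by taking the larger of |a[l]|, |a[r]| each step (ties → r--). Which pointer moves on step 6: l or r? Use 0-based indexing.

l

l=0 r=8: |-20|>|13| out[8]=400, l++
l=1 r=8: |-16|>|13| out[7]=256, l++
l=2 r=8: |-14|>|13| out[6]=196, l++
l=3 r=8: |-7|<=|13| out[5]=169, r--
l=3 r=7: |-7|<=|12| out[4]=144, r--
l=3 r=6: |-7|>|-3| out[3]=49, l++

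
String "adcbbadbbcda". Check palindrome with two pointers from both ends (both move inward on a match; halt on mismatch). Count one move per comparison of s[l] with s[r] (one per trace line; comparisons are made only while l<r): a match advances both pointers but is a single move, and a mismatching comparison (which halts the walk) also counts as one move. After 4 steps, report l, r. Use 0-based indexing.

l=0 r=11: 'a'=='a', l++,r--
l=1 r=10: 'd'=='d', l++,r--
l=2 r=9: 'c'=='c', l++,r--
l=3 r=8: 'b'=='b', l++,r--

l=4, r=7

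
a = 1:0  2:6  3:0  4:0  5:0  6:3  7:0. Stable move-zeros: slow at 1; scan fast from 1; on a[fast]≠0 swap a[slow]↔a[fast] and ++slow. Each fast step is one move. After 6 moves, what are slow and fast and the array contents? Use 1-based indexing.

slow=3, fast=7, a=[6, 3, 0, 0, 0, 0, 0]

slow=1 fast=1: a[fast]=0, fast++
slow=1 fast=2: a[fast]=6≠0 swap→a[1]=6, slow++,fast++
slow=2 fast=3: a[fast]=0, fast++
slow=2 fast=4: a[fast]=0, fast++
slow=2 fast=5: a[fast]=0, fast++
slow=2 fast=6: a[fast]=3≠0 swap→a[2]=3, slow++,fast++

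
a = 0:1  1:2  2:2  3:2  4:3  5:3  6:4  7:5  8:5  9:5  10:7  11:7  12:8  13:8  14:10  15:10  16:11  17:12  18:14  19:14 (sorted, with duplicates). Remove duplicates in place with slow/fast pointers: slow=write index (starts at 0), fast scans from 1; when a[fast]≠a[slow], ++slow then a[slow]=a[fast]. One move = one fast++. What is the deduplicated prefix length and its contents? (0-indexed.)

(s=0,f=1) a[fast]=2≠a[slow]=1 write a[1]=2 → slow++,fast++
(s=1,f=2) a[fast]=2=a[slow] dup → fast++
(s=1,f=3) a[fast]=2=a[slow] dup → fast++
(s=1,f=4) a[fast]=3≠a[slow]=2 write a[2]=3 → slow++,fast++
(s=2,f=5) a[fast]=3=a[slow] dup → fast++
(s=2,f=6) a[fast]=4≠a[slow]=3 write a[3]=4 → slow++,fast++
(s=3,f=7) a[fast]=5≠a[slow]=4 write a[4]=5 → slow++,fast++
(s=4,f=8) a[fast]=5=a[slow] dup → fast++
(s=4,f=9) a[fast]=5=a[slow] dup → fast++
(s=4,f=10) a[fast]=7≠a[slow]=5 write a[5]=7 → slow++,fast++
(s=5,f=11) a[fast]=7=a[slow] dup → fast++
(s=5,f=12) a[fast]=8≠a[slow]=7 write a[6]=8 → slow++,fast++
(s=6,f=13) a[fast]=8=a[slow] dup → fast++
(s=6,f=14) a[fast]=10≠a[slow]=8 write a[7]=10 → slow++,fast++
(s=7,f=15) a[fast]=10=a[slow] dup → fast++
(s=7,f=16) a[fast]=11≠a[slow]=10 write a[8]=11 → slow++,fast++
(s=8,f=17) a[fast]=12≠a[slow]=11 write a[9]=12 → slow++,fast++
(s=9,f=18) a[fast]=14≠a[slow]=12 write a[10]=14 → slow++,fast++
(s=10,f=19) a[fast]=14=a[slow] dup → fast++

length 11; prefix = [1, 2, 3, 4, 5, 7, 8, 10, 11, 12, 14]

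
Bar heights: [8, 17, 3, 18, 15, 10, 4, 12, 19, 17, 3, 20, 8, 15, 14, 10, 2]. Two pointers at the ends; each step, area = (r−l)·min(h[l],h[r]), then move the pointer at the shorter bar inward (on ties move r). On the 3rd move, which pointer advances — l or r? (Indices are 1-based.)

l=1 r=17: min(8,2)*16=32 best=32 *, r--
l=1 r=16: min(8,10)*15=120 best=120 *, l++
l=2 r=16: min(17,10)*14=140 best=140 *, r--

r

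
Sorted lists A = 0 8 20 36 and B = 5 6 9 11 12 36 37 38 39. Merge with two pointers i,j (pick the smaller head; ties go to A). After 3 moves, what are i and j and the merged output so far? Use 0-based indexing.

[i=0,j=0] A[i]=0<=B[j]=5 take 0 → i++
[i=1,j=0] A[i]=8>B[j]=5 take 5 → j++
[i=1,j=1] A[i]=8>B[j]=6 take 6 → j++

i=1, j=2, merged so far=[0, 5, 6]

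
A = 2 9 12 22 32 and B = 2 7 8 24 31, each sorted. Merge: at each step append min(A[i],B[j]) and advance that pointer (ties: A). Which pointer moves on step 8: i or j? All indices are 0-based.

[i=0,j=0] A[i]=2<=B[j]=2 take 2 → i++
[i=1,j=0] A[i]=9>B[j]=2 take 2 → j++
[i=1,j=1] A[i]=9>B[j]=7 take 7 → j++
[i=1,j=2] A[i]=9>B[j]=8 take 8 → j++
[i=1,j=3] A[i]=9<=B[j]=24 take 9 → i++
[i=2,j=3] A[i]=12<=B[j]=24 take 12 → i++
[i=3,j=3] A[i]=22<=B[j]=24 take 22 → i++
[i=4,j=3] A[i]=32>B[j]=24 take 24 → j++

j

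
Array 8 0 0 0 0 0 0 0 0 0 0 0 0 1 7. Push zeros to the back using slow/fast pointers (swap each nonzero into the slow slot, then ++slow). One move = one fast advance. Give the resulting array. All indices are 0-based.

slow=0 fast=0: a[fast]=8≠0 swap→a[0]=8, slow++,fast++
slow=1 fast=1: a[fast]=0, fast++
slow=1 fast=2: a[fast]=0, fast++
slow=1 fast=3: a[fast]=0, fast++
slow=1 fast=4: a[fast]=0, fast++
slow=1 fast=5: a[fast]=0, fast++
slow=1 fast=6: a[fast]=0, fast++
slow=1 fast=7: a[fast]=0, fast++
slow=1 fast=8: a[fast]=0, fast++
slow=1 fast=9: a[fast]=0, fast++
slow=1 fast=10: a[fast]=0, fast++
slow=1 fast=11: a[fast]=0, fast++
slow=1 fast=12: a[fast]=0, fast++
slow=1 fast=13: a[fast]=1≠0 swap→a[1]=1, slow++,fast++
slow=2 fast=14: a[fast]=7≠0 swap→a[2]=7, slow++,fast++

[8, 1, 7, 0, 0, 0, 0, 0, 0, 0, 0, 0, 0, 0, 0]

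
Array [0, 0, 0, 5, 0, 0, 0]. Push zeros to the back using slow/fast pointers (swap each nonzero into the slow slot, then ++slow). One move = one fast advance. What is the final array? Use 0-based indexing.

[5, 0, 0, 0, 0, 0, 0]

(s=0,f=0) a[fast]=0 → fast++
(s=0,f=1) a[fast]=0 → fast++
(s=0,f=2) a[fast]=0 → fast++
(s=0,f=3) a[fast]=5≠0 swap→a[0]=5 → slow++,fast++
(s=1,f=4) a[fast]=0 → fast++
(s=1,f=5) a[fast]=0 → fast++
(s=1,f=6) a[fast]=0 → fast++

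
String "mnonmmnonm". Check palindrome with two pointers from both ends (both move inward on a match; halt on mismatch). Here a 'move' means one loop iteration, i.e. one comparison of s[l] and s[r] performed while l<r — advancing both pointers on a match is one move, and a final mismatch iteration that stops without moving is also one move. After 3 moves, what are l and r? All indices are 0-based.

l=3, r=6

l=0 r=9: 'm'=='m', l++,r--
l=1 r=8: 'n'=='n', l++,r--
l=2 r=7: 'o'=='o', l++,r--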